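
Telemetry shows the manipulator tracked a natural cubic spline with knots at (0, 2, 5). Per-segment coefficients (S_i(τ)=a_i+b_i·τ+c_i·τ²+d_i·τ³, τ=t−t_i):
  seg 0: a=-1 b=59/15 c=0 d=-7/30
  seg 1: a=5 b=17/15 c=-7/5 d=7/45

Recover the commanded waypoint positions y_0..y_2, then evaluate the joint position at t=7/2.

y_0 = S_0(0) = a_0 = -1
y_1 = S_1(0) = a_1 = 5
y_2 = S_1(3) = 0
t_q=7/2 is in segment 1 (τ=3/2); S_1(τ)=163/40

y_0=-1 y_1=5 y_2=0
S(7/2) = 163/40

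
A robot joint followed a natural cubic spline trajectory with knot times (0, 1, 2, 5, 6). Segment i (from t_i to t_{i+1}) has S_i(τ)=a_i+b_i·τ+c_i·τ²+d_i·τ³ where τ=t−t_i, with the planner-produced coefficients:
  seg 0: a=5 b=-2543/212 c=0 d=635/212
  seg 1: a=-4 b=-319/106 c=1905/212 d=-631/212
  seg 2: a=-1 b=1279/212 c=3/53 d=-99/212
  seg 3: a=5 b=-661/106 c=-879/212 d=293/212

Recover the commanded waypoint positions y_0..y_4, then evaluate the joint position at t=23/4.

y_0 = S_0(0) = a_0 = 5
y_1 = S_1(0) = a_1 = -4
y_2 = S_2(0) = a_2 = -1
y_3 = S_3(0) = a_3 = 5
y_4 = S_3(1) = -4
t_q=23/4 is in segment 3 (τ=3/4); S_3(τ)=-19349/13568

y_0=5 y_1=-4 y_2=-1 y_3=5 y_4=-4
S(23/4) = -19349/13568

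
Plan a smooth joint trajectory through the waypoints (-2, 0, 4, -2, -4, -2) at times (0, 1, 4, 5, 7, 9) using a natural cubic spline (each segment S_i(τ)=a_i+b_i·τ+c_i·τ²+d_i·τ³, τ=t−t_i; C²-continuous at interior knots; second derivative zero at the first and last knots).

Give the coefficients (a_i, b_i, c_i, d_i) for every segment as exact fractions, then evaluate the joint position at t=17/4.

Δ: Δ0=2, Δ1=4/3, Δ2=-6, Δ3=-1, Δ4=1
row 1: diag=8, rhs=-4; c'=3/8, d'=-1/2
row 2: denom=8−3·3/8=55/8; d'=(-44−3·-1/2)/(55/8)=-68/11
row 3: denom=6−1·8/55=322/55; d'=(30−1·-68/11)/(322/55)=995/161
row 4: denom=8−2·55/161=1178/161; d'=(12−2·995/161)/(1178/161)=-29/589
back: M4=-29/589
back: M3=995/161−55/161·-29/589=3650/589
back: M2=-68/11−8/55·3650/589=-4172/589
back: M1=-1/2−3/8·-4172/589=1270/589
M: M0=0, M1=1270/589, M2=-4172/589, M3=3650/589, M4=-29/589, M5=0
seg 0: a=-2, c=M0/2=0, d=(M1−M0)/(6·1)=635/1767, b=Δ0−h0·(2M0+M1)/6=2899/1767
seg 1: a=0, c=M1/2=635/589, d=(M2−M1)/(6·3)=-907/1767, b=Δ1−h1·(2M1+M2)/6=4804/1767
seg 2: a=4, c=M2/2=-2086/589, d=(M3−M2)/(6·1)=3911/1767, b=Δ2−h2·(2M2+M3)/6=-8255/1767
seg 3: a=-2, c=M3/2=1825/589, d=(M4−M3)/(6·2)=-3679/7068, b=Δ3−h3·(2M3+M4)/6=-9038/1767
seg 4: a=-4, c=M4/2=-29/1178, d=(M5−M4)/(6·2)=29/7068, b=Δ4−h4·(2M4+M5)/6=1825/1767
t_q=17/4 → seg 2, τ=1/4; S=4+-8255/1767·τ+-2086/589·τ²+3911/1767·τ³=99717/37696

  seg 0: a=-2 b=2899/1767 c=0 d=635/1767
  seg 1: a=0 b=4804/1767 c=635/589 d=-907/1767
  seg 2: a=4 b=-8255/1767 c=-2086/589 d=3911/1767
  seg 3: a=-2 b=-9038/1767 c=1825/589 d=-3679/7068
  seg 4: a=-4 b=1825/1767 c=-29/1178 d=29/7068
S(17/4) = 99717/37696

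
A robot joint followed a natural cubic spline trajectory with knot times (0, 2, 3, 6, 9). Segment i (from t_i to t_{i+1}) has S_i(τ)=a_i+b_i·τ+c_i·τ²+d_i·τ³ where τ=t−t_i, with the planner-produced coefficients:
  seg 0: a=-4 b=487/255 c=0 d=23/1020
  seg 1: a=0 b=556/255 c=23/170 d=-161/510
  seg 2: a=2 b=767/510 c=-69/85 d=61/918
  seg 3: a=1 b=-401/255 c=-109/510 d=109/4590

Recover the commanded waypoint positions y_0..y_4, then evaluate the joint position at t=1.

y_0 = S_0(0) = a_0 = -4
y_1 = S_1(0) = a_1 = 0
y_2 = S_2(0) = a_2 = 2
y_3 = S_3(0) = a_3 = 1
y_4 = S_3(3) = -5
t_q=1 is in segment 0 (τ=1); S_0(τ)=-703/340

y_0=-4 y_1=0 y_2=2 y_3=1 y_4=-5
S(1) = -703/340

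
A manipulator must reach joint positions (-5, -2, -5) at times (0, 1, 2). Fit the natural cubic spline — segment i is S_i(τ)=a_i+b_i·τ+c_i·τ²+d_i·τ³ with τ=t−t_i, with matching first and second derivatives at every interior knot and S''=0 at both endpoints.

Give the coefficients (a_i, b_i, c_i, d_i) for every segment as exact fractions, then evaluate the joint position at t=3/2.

Δ: Δ0=3, Δ1=-3
row 1: diag=4, rhs=-36; c'=1/4, d'=-9
back: M1=-9
M: M0=0, M1=-9, M2=0
seg 0: a=-5, c=M0/2=0, d=(M1−M0)/(6·1)=-3/2, b=Δ0−h0·(2M0+M1)/6=9/2
seg 1: a=-2, c=M1/2=-9/2, d=(M2−M1)/(6·1)=3/2, b=Δ1−h1·(2M1+M2)/6=0
t_q=3/2 → seg 1, τ=1/2; S=-2+0·τ+-9/2·τ²+3/2·τ³=-47/16

  seg 0: a=-5 b=9/2 c=0 d=-3/2
  seg 1: a=-2 b=0 c=-9/2 d=3/2
S(3/2) = -47/16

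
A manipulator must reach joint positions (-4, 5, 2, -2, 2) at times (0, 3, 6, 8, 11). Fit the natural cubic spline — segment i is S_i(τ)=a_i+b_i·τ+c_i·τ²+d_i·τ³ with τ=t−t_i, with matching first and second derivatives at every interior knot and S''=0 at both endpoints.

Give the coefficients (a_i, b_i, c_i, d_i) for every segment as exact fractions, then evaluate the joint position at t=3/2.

Δ: Δ0=3, Δ1=-1, Δ2=-2, Δ3=4/3
row 1: diag=12, rhs=-24; c'=1/4, d'=-2
row 2: denom=10−3·1/4=37/4; d'=(-6−3·-2)/(37/4)=0
row 3: denom=10−2·8/37=354/37; d'=(20−2·0)/(354/37)=370/177
back: M3=370/177
back: M2=0−8/37·370/177=-80/177
back: M1=-2−1/4·-80/177=-334/177
M: M0=0, M1=-334/177, M2=-80/177, M3=370/177, M4=0
seg 0: a=-4, c=M0/2=0, d=(M1−M0)/(6·3)=-167/1593, b=Δ0−h0·(2M0+M1)/6=698/177
seg 1: a=5, c=M1/2=-167/177, d=(M2−M1)/(6·3)=127/1593, b=Δ1−h1·(2M1+M2)/6=197/177
seg 2: a=2, c=M2/2=-40/177, d=(M3−M2)/(6·2)=25/118, b=Δ2−h2·(2M2+M3)/6=-424/177
seg 3: a=-2, c=M3/2=185/177, d=(M4−M3)/(6·3)=-185/1593, b=Δ3−h3·(2M3+M4)/6=-134/177
t_q=3/2 → seg 0, τ=3/2; S=-4+698/177·τ+0·τ²+-167/1593·τ³=737/472

  seg 0: a=-4 b=698/177 c=0 d=-167/1593
  seg 1: a=5 b=197/177 c=-167/177 d=127/1593
  seg 2: a=2 b=-424/177 c=-40/177 d=25/118
  seg 3: a=-2 b=-134/177 c=185/177 d=-185/1593
S(3/2) = 737/472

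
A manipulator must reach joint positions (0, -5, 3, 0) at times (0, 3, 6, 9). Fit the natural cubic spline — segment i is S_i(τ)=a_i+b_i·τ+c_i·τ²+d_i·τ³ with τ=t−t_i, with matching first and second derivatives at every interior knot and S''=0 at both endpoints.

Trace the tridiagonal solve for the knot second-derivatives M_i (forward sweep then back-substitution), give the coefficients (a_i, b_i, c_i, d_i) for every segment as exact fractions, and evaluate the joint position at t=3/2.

  seg 0: a=0 b=-46/15 c=0 d=7/45
  seg 1: a=-5 b=17/15 c=7/5 d=-8/27
  seg 2: a=3 b=23/15 c=-19/15 d=19/135
S(3/2) = -163/40

Δ: Δ0=-5/3, Δ1=8/3, Δ2=-1
row 1: diag=12, rhs=26; c'=1/4, d'=13/6
row 2: denom=12−3·1/4=45/4; d'=(-22−3·13/6)/(45/4)=-38/15
back: M2=-38/15
back: M1=13/6−1/4·-38/15=14/5
M: M0=0, M1=14/5, M2=-38/15, M3=0
seg 0: a=0, c=M0/2=0, d=(M1−M0)/(6·3)=7/45, b=Δ0−h0·(2M0+M1)/6=-46/15
seg 1: a=-5, c=M1/2=7/5, d=(M2−M1)/(6·3)=-8/27, b=Δ1−h1·(2M1+M2)/6=17/15
seg 2: a=3, c=M2/2=-19/15, d=(M3−M2)/(6·3)=19/135, b=Δ2−h2·(2M2+M3)/6=23/15
t_q=3/2 → seg 0, τ=3/2; S=0+-46/15·τ+0·τ²+7/45·τ³=-163/40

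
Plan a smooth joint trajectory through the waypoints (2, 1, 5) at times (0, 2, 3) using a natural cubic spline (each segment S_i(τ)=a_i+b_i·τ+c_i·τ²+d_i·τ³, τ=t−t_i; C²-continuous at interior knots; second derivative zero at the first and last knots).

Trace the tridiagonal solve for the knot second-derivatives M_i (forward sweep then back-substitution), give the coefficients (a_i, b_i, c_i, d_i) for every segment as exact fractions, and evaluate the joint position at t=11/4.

  seg 0: a=2 b=-2 c=0 d=3/8
  seg 1: a=1 b=5/2 c=9/4 d=-3/4
S(11/4) = 979/256

Δ: Δ0=-1/2, Δ1=4
row 1: diag=6, rhs=27; c'=1/6, d'=9/2
back: M1=9/2
M: M0=0, M1=9/2, M2=0
seg 0: a=2, c=M0/2=0, d=(M1−M0)/(6·2)=3/8, b=Δ0−h0·(2M0+M1)/6=-2
seg 1: a=1, c=M1/2=9/4, d=(M2−M1)/(6·1)=-3/4, b=Δ1−h1·(2M1+M2)/6=5/2
t_q=11/4 → seg 1, τ=3/4; S=1+5/2·τ+9/4·τ²+-3/4·τ³=979/256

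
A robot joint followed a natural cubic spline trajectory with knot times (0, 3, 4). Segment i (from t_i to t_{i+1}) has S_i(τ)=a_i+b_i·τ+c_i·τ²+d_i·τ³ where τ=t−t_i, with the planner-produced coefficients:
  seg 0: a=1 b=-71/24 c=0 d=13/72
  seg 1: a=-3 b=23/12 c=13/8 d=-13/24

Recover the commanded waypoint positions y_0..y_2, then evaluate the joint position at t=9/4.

y_0=1 y_1=-3 y_2=0
S(9/4) = -1843/512

y_0 = S_0(0) = a_0 = 1
y_1 = S_1(0) = a_1 = -3
y_2 = S_1(1) = 0
t_q=9/4 is in segment 0 (τ=9/4); S_0(τ)=-1843/512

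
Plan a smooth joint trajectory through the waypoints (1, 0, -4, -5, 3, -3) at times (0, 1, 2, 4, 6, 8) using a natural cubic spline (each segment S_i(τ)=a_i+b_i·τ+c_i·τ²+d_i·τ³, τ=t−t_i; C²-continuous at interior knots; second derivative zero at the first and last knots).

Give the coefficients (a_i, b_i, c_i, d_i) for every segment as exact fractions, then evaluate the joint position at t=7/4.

  seg 0: a=1 b=-79/626 c=0 d=-547/626
  seg 1: a=0 b=-860/313 c=-1641/626 d=857/626
  seg 2: a=-4 b=-2431/626 c=465/313 d=129/1252
  seg 3: a=-5 b=2063/626 c=1317/626 d=-2193/2504
  seg 4: a=3 b=376/313 c=-3945/1252 d=1315/2504
S(7/4) = -118497/40064

Δ: Δ0=-1, Δ1=-4, Δ2=-1/2, Δ3=4, Δ4=-3
row 1: diag=4, rhs=-18; c'=1/4, d'=-9/2
row 2: denom=6−1·1/4=23/4; d'=(21−1·-9/2)/(23/4)=102/23
row 3: denom=8−2·8/23=168/23; d'=(27−2·102/23)/(168/23)=139/56
row 4: denom=8−2·23/84=313/42; d'=(-42−2·139/56)/(313/42)=-3945/626
back: M4=-3945/626
back: M3=139/56−23/84·-3945/626=1317/313
back: M2=102/23−8/23·1317/313=930/313
back: M1=-9/2−1/4·930/313=-1641/313
M: M0=0, M1=-1641/313, M2=930/313, M3=1317/313, M4=-3945/626, M5=0
seg 0: a=1, c=M0/2=0, d=(M1−M0)/(6·1)=-547/626, b=Δ0−h0·(2M0+M1)/6=-79/626
seg 1: a=0, c=M1/2=-1641/626, d=(M2−M1)/(6·1)=857/626, b=Δ1−h1·(2M1+M2)/6=-860/313
seg 2: a=-4, c=M2/2=465/313, d=(M3−M2)/(6·2)=129/1252, b=Δ2−h2·(2M2+M3)/6=-2431/626
seg 3: a=-5, c=M3/2=1317/626, d=(M4−M3)/(6·2)=-2193/2504, b=Δ3−h3·(2M3+M4)/6=2063/626
seg 4: a=3, c=M4/2=-3945/1252, d=(M5−M4)/(6·2)=1315/2504, b=Δ4−h4·(2M4+M5)/6=376/313
t_q=7/4 → seg 1, τ=3/4; S=0+-860/313·τ+-1641/626·τ²+857/626·τ³=-118497/40064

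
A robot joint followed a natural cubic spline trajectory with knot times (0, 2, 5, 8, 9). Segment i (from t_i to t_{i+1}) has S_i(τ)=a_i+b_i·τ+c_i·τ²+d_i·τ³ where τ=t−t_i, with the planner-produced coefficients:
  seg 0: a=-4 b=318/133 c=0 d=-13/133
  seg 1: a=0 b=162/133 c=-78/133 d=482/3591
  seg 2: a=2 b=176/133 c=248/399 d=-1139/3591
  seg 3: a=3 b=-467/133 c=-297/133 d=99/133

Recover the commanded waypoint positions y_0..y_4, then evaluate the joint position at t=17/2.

y_0 = S_0(0) = a_0 = -4
y_1 = S_1(0) = a_1 = 0
y_2 = S_2(0) = a_2 = 2
y_3 = S_3(0) = a_3 = 3
y_4 = S_3(1) = -2
t_q=17/2 is in segment 3 (τ=1/2); S_3(τ)=829/1064

y_0=-4 y_1=0 y_2=2 y_3=3 y_4=-2
S(17/2) = 829/1064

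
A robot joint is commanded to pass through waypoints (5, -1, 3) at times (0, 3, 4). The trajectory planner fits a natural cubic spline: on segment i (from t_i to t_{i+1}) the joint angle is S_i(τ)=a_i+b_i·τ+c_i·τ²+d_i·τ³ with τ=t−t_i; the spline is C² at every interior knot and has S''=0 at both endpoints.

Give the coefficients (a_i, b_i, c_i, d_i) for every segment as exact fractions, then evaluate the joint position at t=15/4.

  seg 0: a=5 b=-17/4 c=0 d=1/4
  seg 1: a=-1 b=5/2 c=9/4 d=-3/4
S(15/4) = 467/256

Δ: Δ0=-2, Δ1=4
row 1: diag=8, rhs=36; c'=1/8, d'=9/2
back: M1=9/2
M: M0=0, M1=9/2, M2=0
seg 0: a=5, c=M0/2=0, d=(M1−M0)/(6·3)=1/4, b=Δ0−h0·(2M0+M1)/6=-17/4
seg 1: a=-1, c=M1/2=9/4, d=(M2−M1)/(6·1)=-3/4, b=Δ1−h1·(2M1+M2)/6=5/2
t_q=15/4 → seg 1, τ=3/4; S=-1+5/2·τ+9/4·τ²+-3/4·τ³=467/256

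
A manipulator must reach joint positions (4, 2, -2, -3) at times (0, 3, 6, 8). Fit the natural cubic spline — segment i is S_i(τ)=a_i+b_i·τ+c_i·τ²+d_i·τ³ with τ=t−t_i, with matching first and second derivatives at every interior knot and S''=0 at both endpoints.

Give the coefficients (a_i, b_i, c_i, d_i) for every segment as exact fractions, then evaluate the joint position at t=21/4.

  seg 0: a=4 b=-31/74 c=0 d=-55/1998
  seg 1: a=2 b=-43/37 c=-55/222 d=127/1998
  seg 2: a=-2 b=-69/74 c=12/37 d=-2/37
S(21/4) = -5423/4736

Δ: Δ0=-2/3, Δ1=-4/3, Δ2=-1/2
row 1: diag=12, rhs=-4; c'=1/4, d'=-1/3
row 2: denom=10−3·1/4=37/4; d'=(5−3·-1/3)/(37/4)=24/37
back: M2=24/37
back: M1=-1/3−1/4·24/37=-55/111
M: M0=0, M1=-55/111, M2=24/37, M3=0
seg 0: a=4, c=M0/2=0, d=(M1−M0)/(6·3)=-55/1998, b=Δ0−h0·(2M0+M1)/6=-31/74
seg 1: a=2, c=M1/2=-55/222, d=(M2−M1)/(6·3)=127/1998, b=Δ1−h1·(2M1+M2)/6=-43/37
seg 2: a=-2, c=M2/2=12/37, d=(M3−M2)/(6·2)=-2/37, b=Δ2−h2·(2M2+M3)/6=-69/74
t_q=21/4 → seg 1, τ=9/4; S=2+-43/37·τ+-55/222·τ²+127/1998·τ³=-5423/4736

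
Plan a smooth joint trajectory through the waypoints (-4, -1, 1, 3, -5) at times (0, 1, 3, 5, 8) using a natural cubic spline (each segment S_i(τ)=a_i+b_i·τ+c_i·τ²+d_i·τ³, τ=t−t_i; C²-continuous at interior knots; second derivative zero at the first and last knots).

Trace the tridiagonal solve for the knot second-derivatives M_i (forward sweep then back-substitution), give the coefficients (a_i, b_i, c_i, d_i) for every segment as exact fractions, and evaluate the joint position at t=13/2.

Δ: Δ0=3, Δ1=1, Δ2=1, Δ3=-8/3
row 1: diag=6, rhs=-12; c'=1/3, d'=-2
row 2: denom=8−2·1/3=22/3; d'=(0−2·-2)/(22/3)=6/11
row 3: denom=10−2·3/11=104/11; d'=(-22−2·6/11)/(104/11)=-127/52
back: M3=-127/52
back: M2=6/11−3/11·-127/52=63/52
back: M1=-2−1/3·63/52=-125/52
M: M0=0, M1=-125/52, M2=63/52, M3=-127/52, M4=0
seg 0: a=-4, c=M0/2=0, d=(M1−M0)/(6·1)=-125/312, b=Δ0−h0·(2M0+M1)/6=1061/312
seg 1: a=-1, c=M1/2=-125/104, d=(M2−M1)/(6·2)=47/156, b=Δ1−h1·(2M1+M2)/6=343/156
seg 2: a=1, c=M2/2=63/104, d=(M3−M2)/(6·2)=-95/312, b=Δ2−h2·(2M2+M3)/6=157/156
seg 3: a=3, c=M3/2=-127/104, d=(M4−M3)/(6·3)=127/936, b=Δ3−h3·(2M3+M4)/6=-35/156
t_q=13/2 → seg 3, τ=3/2; S=3+-35/156·τ+-127/104·τ²+127/936·τ³=311/832

  seg 0: a=-4 b=1061/312 c=0 d=-125/312
  seg 1: a=-1 b=343/156 c=-125/104 d=47/156
  seg 2: a=1 b=157/156 c=63/104 d=-95/312
  seg 3: a=3 b=-35/156 c=-127/104 d=127/936
S(13/2) = 311/832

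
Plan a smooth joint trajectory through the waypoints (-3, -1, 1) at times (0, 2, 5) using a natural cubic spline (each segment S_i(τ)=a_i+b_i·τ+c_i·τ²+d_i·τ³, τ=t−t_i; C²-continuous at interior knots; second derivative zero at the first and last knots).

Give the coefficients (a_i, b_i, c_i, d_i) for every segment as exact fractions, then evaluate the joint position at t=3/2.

  seg 0: a=-3 b=16/15 c=0 d=-1/60
  seg 1: a=-1 b=13/15 c=-1/10 d=1/90
S(3/2) = -233/160

Δ: Δ0=1, Δ1=2/3
row 1: diag=10, rhs=-2; c'=3/10, d'=-1/5
back: M1=-1/5
M: M0=0, M1=-1/5, M2=0
seg 0: a=-3, c=M0/2=0, d=(M1−M0)/(6·2)=-1/60, b=Δ0−h0·(2M0+M1)/6=16/15
seg 1: a=-1, c=M1/2=-1/10, d=(M2−M1)/(6·3)=1/90, b=Δ1−h1·(2M1+M2)/6=13/15
t_q=3/2 → seg 0, τ=3/2; S=-3+16/15·τ+0·τ²+-1/60·τ³=-233/160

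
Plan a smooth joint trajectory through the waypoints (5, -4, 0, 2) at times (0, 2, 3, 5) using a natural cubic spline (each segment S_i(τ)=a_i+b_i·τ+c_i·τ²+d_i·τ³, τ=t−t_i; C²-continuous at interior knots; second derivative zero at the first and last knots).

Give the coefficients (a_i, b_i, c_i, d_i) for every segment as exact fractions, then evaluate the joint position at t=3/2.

  seg 0: a=5 b=-531/70 c=0 d=27/35
  seg 1: a=-4 b=117/70 c=162/35 d=-23/10
  seg 2: a=0 b=141/35 c=-159/70 d=53/140
S(3/2) = -151/40

Δ: Δ0=-9/2, Δ1=4, Δ2=1
row 1: diag=6, rhs=51; c'=1/6, d'=17/2
row 2: denom=6−1·1/6=35/6; d'=(-18−1·17/2)/(35/6)=-159/35
back: M2=-159/35
back: M1=17/2−1/6·-159/35=324/35
M: M0=0, M1=324/35, M2=-159/35, M3=0
seg 0: a=5, c=M0/2=0, d=(M1−M0)/(6·2)=27/35, b=Δ0−h0·(2M0+M1)/6=-531/70
seg 1: a=-4, c=M1/2=162/35, d=(M2−M1)/(6·1)=-23/10, b=Δ1−h1·(2M1+M2)/6=117/70
seg 2: a=0, c=M2/2=-159/70, d=(M3−M2)/(6·2)=53/140, b=Δ2−h2·(2M2+M3)/6=141/35
t_q=3/2 → seg 0, τ=3/2; S=5+-531/70·τ+0·τ²+27/35·τ³=-151/40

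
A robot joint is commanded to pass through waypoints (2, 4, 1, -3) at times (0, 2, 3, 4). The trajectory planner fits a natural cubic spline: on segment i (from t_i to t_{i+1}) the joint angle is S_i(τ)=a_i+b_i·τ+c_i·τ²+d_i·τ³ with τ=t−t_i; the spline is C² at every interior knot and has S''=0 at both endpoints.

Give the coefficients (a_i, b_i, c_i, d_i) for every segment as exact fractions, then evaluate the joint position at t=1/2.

  seg 0: a=2 b=53/23 c=0 d=-15/46
  seg 1: a=4 b=-37/23 c=-45/23 d=13/23
  seg 2: a=1 b=-88/23 c=-6/23 d=2/23
S(1/2) = 1145/368

Δ: Δ0=1, Δ1=-3, Δ2=-4
row 1: diag=6, rhs=-24; c'=1/6, d'=-4
row 2: denom=4−1·1/6=23/6; d'=(-6−1·-4)/(23/6)=-12/23
back: M2=-12/23
back: M1=-4−1/6·-12/23=-90/23
M: M0=0, M1=-90/23, M2=-12/23, M3=0
seg 0: a=2, c=M0/2=0, d=(M1−M0)/(6·2)=-15/46, b=Δ0−h0·(2M0+M1)/6=53/23
seg 1: a=4, c=M1/2=-45/23, d=(M2−M1)/(6·1)=13/23, b=Δ1−h1·(2M1+M2)/6=-37/23
seg 2: a=1, c=M2/2=-6/23, d=(M3−M2)/(6·1)=2/23, b=Δ2−h2·(2M2+M3)/6=-88/23
t_q=1/2 → seg 0, τ=1/2; S=2+53/23·τ+0·τ²+-15/46·τ³=1145/368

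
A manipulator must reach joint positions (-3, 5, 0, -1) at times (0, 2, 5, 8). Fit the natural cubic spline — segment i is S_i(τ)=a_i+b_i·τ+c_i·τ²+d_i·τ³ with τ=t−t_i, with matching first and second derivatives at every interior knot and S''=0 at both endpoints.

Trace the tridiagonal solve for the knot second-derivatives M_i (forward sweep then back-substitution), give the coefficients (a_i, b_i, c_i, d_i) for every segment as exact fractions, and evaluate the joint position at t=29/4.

Δ: Δ0=4, Δ1=-5/3, Δ2=-1/3
row 1: diag=10, rhs=-34; c'=3/10, d'=-17/5
row 2: denom=12−3·3/10=111/10; d'=(8−3·-17/5)/(111/10)=182/111
back: M2=182/111
back: M1=-17/5−3/10·182/111=-144/37
M: M0=0, M1=-144/37, M2=182/111, M3=0
seg 0: a=-3, c=M0/2=0, d=(M1−M0)/(6·2)=-12/37, b=Δ0−h0·(2M0+M1)/6=196/37
seg 1: a=5, c=M1/2=-72/37, d=(M2−M1)/(6·3)=307/999, b=Δ1−h1·(2M1+M2)/6=52/37
seg 2: a=0, c=M2/2=91/111, d=(M3−M2)/(6·3)=-91/999, b=Δ2−h2·(2M2+M3)/6=-73/37
t_q=29/4 → seg 2, τ=9/4; S=0+-73/37·τ+91/111·τ²+-91/999·τ³=-3141/2368

  seg 0: a=-3 b=196/37 c=0 d=-12/37
  seg 1: a=5 b=52/37 c=-72/37 d=307/999
  seg 2: a=0 b=-73/37 c=91/111 d=-91/999
S(29/4) = -3141/2368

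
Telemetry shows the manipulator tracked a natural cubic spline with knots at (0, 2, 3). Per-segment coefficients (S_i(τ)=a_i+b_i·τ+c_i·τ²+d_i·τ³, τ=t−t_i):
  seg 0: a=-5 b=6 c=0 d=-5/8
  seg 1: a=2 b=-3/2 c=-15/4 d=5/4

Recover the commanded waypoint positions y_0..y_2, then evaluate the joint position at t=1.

y_0=-5 y_1=2 y_2=-2
S(1) = 3/8

y_0 = S_0(0) = a_0 = -5
y_1 = S_1(0) = a_1 = 2
y_2 = S_1(1) = -2
t_q=1 is in segment 0 (τ=1); S_0(τ)=3/8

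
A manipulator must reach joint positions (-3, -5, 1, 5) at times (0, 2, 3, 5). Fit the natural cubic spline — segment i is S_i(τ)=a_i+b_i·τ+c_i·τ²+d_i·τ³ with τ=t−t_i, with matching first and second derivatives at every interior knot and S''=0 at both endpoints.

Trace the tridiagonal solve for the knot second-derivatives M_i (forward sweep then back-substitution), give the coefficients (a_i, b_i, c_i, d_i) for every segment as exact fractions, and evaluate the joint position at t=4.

  seg 0: a=-3 b=-127/35 c=0 d=23/35
  seg 1: a=-5 b=149/35 c=138/35 d=-11/5
  seg 2: a=1 b=194/35 c=-93/35 d=31/70
S(4) = 303/70

Δ: Δ0=-1, Δ1=6, Δ2=2
row 1: diag=6, rhs=42; c'=1/6, d'=7
row 2: denom=6−1·1/6=35/6; d'=(-24−1·7)/(35/6)=-186/35
back: M2=-186/35
back: M1=7−1/6·-186/35=276/35
M: M0=0, M1=276/35, M2=-186/35, M3=0
seg 0: a=-3, c=M0/2=0, d=(M1−M0)/(6·2)=23/35, b=Δ0−h0·(2M0+M1)/6=-127/35
seg 1: a=-5, c=M1/2=138/35, d=(M2−M1)/(6·1)=-11/5, b=Δ1−h1·(2M1+M2)/6=149/35
seg 2: a=1, c=M2/2=-93/35, d=(M3−M2)/(6·2)=31/70, b=Δ2−h2·(2M2+M3)/6=194/35
t_q=4 → seg 2, τ=1; S=1+194/35·τ+-93/35·τ²+31/70·τ³=303/70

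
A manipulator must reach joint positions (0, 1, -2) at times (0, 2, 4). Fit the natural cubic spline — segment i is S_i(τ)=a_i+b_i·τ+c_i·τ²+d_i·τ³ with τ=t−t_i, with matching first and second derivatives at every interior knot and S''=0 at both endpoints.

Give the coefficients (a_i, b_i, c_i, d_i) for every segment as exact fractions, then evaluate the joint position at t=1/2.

Δ: Δ0=1/2, Δ1=-3/2
row 1: diag=8, rhs=-12; c'=1/4, d'=-3/2
back: M1=-3/2
M: M0=0, M1=-3/2, M2=0
seg 0: a=0, c=M0/2=0, d=(M1−M0)/(6·2)=-1/8, b=Δ0−h0·(2M0+M1)/6=1
seg 1: a=1, c=M1/2=-3/4, d=(M2−M1)/(6·2)=1/8, b=Δ1−h1·(2M1+M2)/6=-1/2
t_q=1/2 → seg 0, τ=1/2; S=0+1·τ+0·τ²+-1/8·τ³=31/64

  seg 0: a=0 b=1 c=0 d=-1/8
  seg 1: a=1 b=-1/2 c=-3/4 d=1/8
S(1/2) = 31/64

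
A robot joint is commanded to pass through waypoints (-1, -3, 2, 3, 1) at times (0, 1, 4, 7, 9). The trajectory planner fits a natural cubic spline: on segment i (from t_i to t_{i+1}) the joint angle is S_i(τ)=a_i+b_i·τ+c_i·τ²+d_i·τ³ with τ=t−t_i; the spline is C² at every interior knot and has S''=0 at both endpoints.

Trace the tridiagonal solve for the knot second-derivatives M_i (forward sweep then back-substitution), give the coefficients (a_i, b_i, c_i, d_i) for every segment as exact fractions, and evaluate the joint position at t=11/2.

  seg 0: a=-1 b=-677/266 c=0 d=145/266
  seg 1: a=-3 b=-121/133 c=435/266 d=-1859/7182
  seg 2: a=2 b=509/266 c=-277/399 d=401/7182
  seg 3: a=3 b=-99/133 c=-51/266 d=17/532
S(11/2) = 1063/304

Δ: Δ0=-2, Δ1=5/3, Δ2=1/3, Δ3=-1
row 1: diag=8, rhs=22; c'=3/8, d'=11/4
row 2: denom=12−3·3/8=87/8; d'=(-8−3·11/4)/(87/8)=-130/87
row 3: denom=10−3·8/29=266/29; d'=(-8−3·-130/87)/(266/29)=-51/133
back: M3=-51/133
back: M2=-130/87−8/29·-51/133=-554/399
back: M1=11/4−3/8·-554/399=435/133
M: M0=0, M1=435/133, M2=-554/399, M3=-51/133, M4=0
seg 0: a=-1, c=M0/2=0, d=(M1−M0)/(6·1)=145/266, b=Δ0−h0·(2M0+M1)/6=-677/266
seg 1: a=-3, c=M1/2=435/266, d=(M2−M1)/(6·3)=-1859/7182, b=Δ1−h1·(2M1+M2)/6=-121/133
seg 2: a=2, c=M2/2=-277/399, d=(M3−M2)/(6·3)=401/7182, b=Δ2−h2·(2M2+M3)/6=509/266
seg 3: a=3, c=M3/2=-51/266, d=(M4−M3)/(6·2)=17/532, b=Δ3−h3·(2M3+M4)/6=-99/133
t_q=11/2 → seg 2, τ=3/2; S=2+509/266·τ+-277/399·τ²+401/7182·τ³=1063/304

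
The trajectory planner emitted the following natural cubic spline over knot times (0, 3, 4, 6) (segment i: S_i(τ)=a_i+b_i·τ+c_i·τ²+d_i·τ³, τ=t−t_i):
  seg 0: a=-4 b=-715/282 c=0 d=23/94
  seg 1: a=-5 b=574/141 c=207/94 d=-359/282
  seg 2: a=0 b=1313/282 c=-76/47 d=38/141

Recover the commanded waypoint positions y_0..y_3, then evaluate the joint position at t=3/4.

y_0=-4 y_1=-5 y_2=0 y_3=5
S(3/4) = -34883/6016

y_0 = S_0(0) = a_0 = -4
y_1 = S_1(0) = a_1 = -5
y_2 = S_2(0) = a_2 = 0
y_3 = S_2(2) = 5
t_q=3/4 is in segment 0 (τ=3/4); S_0(τ)=-34883/6016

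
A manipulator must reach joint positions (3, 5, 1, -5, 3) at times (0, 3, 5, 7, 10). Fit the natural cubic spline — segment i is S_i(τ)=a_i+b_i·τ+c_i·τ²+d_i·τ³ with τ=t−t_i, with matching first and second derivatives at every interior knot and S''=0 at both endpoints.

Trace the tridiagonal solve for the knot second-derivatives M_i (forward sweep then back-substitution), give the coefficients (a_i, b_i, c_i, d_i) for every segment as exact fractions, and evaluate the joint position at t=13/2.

  seg 0: a=3 b=4/3 c=0 d=-2/27
  seg 1: a=5 b=-2/3 c=-2/3 d=0
  seg 2: a=1 b=-10/3 c=-2/3 d=5/12
  seg 3: a=-5 b=-1 c=11/6 d=-11/54
S(13/2) = -131/32

Δ: Δ0=2/3, Δ1=-2, Δ2=-3, Δ3=8/3
row 1: diag=10, rhs=-16; c'=1/5, d'=-8/5
row 2: denom=8−2·1/5=38/5; d'=(-6−2·-8/5)/(38/5)=-7/19
row 3: denom=10−2·5/19=180/19; d'=(34−2·-7/19)/(180/19)=11/3
back: M3=11/3
back: M2=-7/19−5/19·11/3=-4/3
back: M1=-8/5−1/5·-4/3=-4/3
M: M0=0, M1=-4/3, M2=-4/3, M3=11/3, M4=0
seg 0: a=3, c=M0/2=0, d=(M1−M0)/(6·3)=-2/27, b=Δ0−h0·(2M0+M1)/6=4/3
seg 1: a=5, c=M1/2=-2/3, d=(M2−M1)/(6·2)=0, b=Δ1−h1·(2M1+M2)/6=-2/3
seg 2: a=1, c=M2/2=-2/3, d=(M3−M2)/(6·2)=5/12, b=Δ2−h2·(2M2+M3)/6=-10/3
seg 3: a=-5, c=M3/2=11/6, d=(M4−M3)/(6·3)=-11/54, b=Δ3−h3·(2M3+M4)/6=-1
t_q=13/2 → seg 2, τ=3/2; S=1+-10/3·τ+-2/3·τ²+5/12·τ³=-131/32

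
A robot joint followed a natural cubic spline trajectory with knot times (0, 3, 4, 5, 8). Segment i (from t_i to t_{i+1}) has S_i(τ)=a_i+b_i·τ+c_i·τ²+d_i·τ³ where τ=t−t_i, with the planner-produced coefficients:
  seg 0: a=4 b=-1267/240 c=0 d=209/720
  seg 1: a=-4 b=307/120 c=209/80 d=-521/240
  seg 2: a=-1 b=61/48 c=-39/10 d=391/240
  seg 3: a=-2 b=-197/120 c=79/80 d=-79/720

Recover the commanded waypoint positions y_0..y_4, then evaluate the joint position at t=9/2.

y_0 = S_0(0) = a_0 = 4
y_1 = S_1(0) = a_1 = -4
y_2 = S_2(0) = a_2 = -1
y_3 = S_3(0) = a_3 = -2
y_4 = S_3(3) = -1
t_q=9/2 is in segment 2 (τ=1/2); S_2(τ)=-727/640

y_0=4 y_1=-4 y_2=-1 y_3=-2 y_4=-1
S(9/2) = -727/640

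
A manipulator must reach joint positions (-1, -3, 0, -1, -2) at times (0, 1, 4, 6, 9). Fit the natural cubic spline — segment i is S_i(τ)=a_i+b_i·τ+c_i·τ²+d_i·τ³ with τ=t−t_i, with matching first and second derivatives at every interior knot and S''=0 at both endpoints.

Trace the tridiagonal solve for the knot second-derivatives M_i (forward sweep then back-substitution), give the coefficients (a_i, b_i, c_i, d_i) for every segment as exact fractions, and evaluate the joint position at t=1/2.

  seg 0: a=-1 b=-845/339 c=0 d=167/339
  seg 1: a=-3 b=-344/339 c=167/113 d=-820/3051
  seg 2: a=0 b=202/339 c=-319/339 d=533/2712
  seg 3: a=-1 b=-183/226 c=323/1356 d=-323/12204
S(1/2) = -1975/904

Δ: Δ0=-2, Δ1=1, Δ2=-1/2, Δ3=-1/3
row 1: diag=8, rhs=18; c'=3/8, d'=9/4
row 2: denom=10−3·3/8=71/8; d'=(-9−3·9/4)/(71/8)=-126/71
row 3: denom=10−2·16/71=678/71; d'=(1−2·-126/71)/(678/71)=323/678
back: M3=323/678
back: M2=-126/71−16/71·323/678=-638/339
back: M1=9/4−3/8·-638/339=334/113
M: M0=0, M1=334/113, M2=-638/339, M3=323/678, M4=0
seg 0: a=-1, c=M0/2=0, d=(M1−M0)/(6·1)=167/339, b=Δ0−h0·(2M0+M1)/6=-845/339
seg 1: a=-3, c=M1/2=167/113, d=(M2−M1)/(6·3)=-820/3051, b=Δ1−h1·(2M1+M2)/6=-344/339
seg 2: a=0, c=M2/2=-319/339, d=(M3−M2)/(6·2)=533/2712, b=Δ2−h2·(2M2+M3)/6=202/339
seg 3: a=-1, c=M3/2=323/1356, d=(M4−M3)/(6·3)=-323/12204, b=Δ3−h3·(2M3+M4)/6=-183/226
t_q=1/2 → seg 0, τ=1/2; S=-1+-845/339·τ+0·τ²+167/339·τ³=-1975/904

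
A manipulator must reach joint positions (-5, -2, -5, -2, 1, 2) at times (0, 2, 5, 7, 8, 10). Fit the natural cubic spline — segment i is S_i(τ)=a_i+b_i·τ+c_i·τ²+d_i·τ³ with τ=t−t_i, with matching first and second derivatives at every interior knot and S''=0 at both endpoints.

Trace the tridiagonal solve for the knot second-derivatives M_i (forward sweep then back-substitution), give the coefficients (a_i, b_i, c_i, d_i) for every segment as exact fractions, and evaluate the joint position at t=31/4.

  seg 0: a=-5 b=12869/5890 c=0 d=-2017/11780
  seg 1: a=-2 b=767/5890 c=-6051/5890 d=1916/8835
  seg 2: a=-5 b=-1051/5890 c=1089/1178 d=-251/5890
  seg 3: a=-2 b=17717/5890 c=3939/5890 d=-1993/2945
  seg 4: a=1 b=13637/5890 c=-8019/5890 d=2673/11780
S(31/4) = 65339/188480

Δ: Δ0=3/2, Δ1=-1, Δ2=3/2, Δ3=3, Δ4=1/2
row 1: diag=10, rhs=-15; c'=3/10, d'=-3/2
row 2: denom=10−3·3/10=91/10; d'=(15−3·-3/2)/(91/10)=15/7
row 3: denom=6−2·20/91=506/91; d'=(9−2·15/7)/(506/91)=39/46
row 4: denom=6−1·91/506=2945/506; d'=(-15−1·39/46)/(2945/506)=-8019/2945
back: M4=-8019/2945
back: M3=39/46−91/506·-8019/2945=3939/2945
back: M2=15/7−20/91·3939/2945=1089/589
back: M1=-3/2−3/10·1089/589=-6051/2945
M: M0=0, M1=-6051/2945, M2=1089/589, M3=3939/2945, M4=-8019/2945, M5=0
seg 0: a=-5, c=M0/2=0, d=(M1−M0)/(6·2)=-2017/11780, b=Δ0−h0·(2M0+M1)/6=12869/5890
seg 1: a=-2, c=M1/2=-6051/5890, d=(M2−M1)/(6·3)=1916/8835, b=Δ1−h1·(2M1+M2)/6=767/5890
seg 2: a=-5, c=M2/2=1089/1178, d=(M3−M2)/(6·2)=-251/5890, b=Δ2−h2·(2M2+M3)/6=-1051/5890
seg 3: a=-2, c=M3/2=3939/5890, d=(M4−M3)/(6·1)=-1993/2945, b=Δ3−h3·(2M3+M4)/6=17717/5890
seg 4: a=1, c=M4/2=-8019/5890, d=(M5−M4)/(6·2)=2673/11780, b=Δ4−h4·(2M4+M5)/6=13637/5890
t_q=31/4 → seg 3, τ=3/4; S=-2+17717/5890·τ+3939/5890·τ²+-1993/2945·τ³=65339/188480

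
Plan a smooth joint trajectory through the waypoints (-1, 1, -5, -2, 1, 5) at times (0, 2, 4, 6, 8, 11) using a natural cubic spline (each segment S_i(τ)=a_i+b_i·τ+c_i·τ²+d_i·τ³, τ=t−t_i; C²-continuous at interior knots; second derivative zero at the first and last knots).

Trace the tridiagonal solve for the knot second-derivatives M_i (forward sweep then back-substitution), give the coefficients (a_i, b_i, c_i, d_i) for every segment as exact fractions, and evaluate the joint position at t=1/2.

  seg 0: a=-1 b=1903/795 c=0 d=-277/795
  seg 1: a=1 b=-1421/795 c=-554/265 d=118/159
  seg 2: a=-5 b=-989/795 c=626/265 d=-3149/6360
  seg 3: a=-2 b=3599/1590 c=-129/212 d=721/6360
  seg 4: a=1 b=946/795 c=19/265 d=-19/2385
S(1/2) = 65/424

Δ: Δ0=1, Δ1=-3, Δ2=3/2, Δ3=3/2, Δ4=4/3
row 1: diag=8, rhs=-24; c'=1/4, d'=-3
row 2: denom=8−2·1/4=15/2; d'=(27−2·-3)/(15/2)=22/5
row 3: denom=8−2·4/15=112/15; d'=(0−2·22/5)/(112/15)=-33/28
row 4: denom=10−2·15/56=265/28; d'=(-1−2·-33/28)/(265/28)=38/265
back: M4=38/265
back: M3=-33/28−15/56·38/265=-129/106
back: M2=22/5−4/15·-129/106=1252/265
back: M1=-3−1/4·1252/265=-1108/265
M: M0=0, M1=-1108/265, M2=1252/265, M3=-129/106, M4=38/265, M5=0
seg 0: a=-1, c=M0/2=0, d=(M1−M0)/(6·2)=-277/795, b=Δ0−h0·(2M0+M1)/6=1903/795
seg 1: a=1, c=M1/2=-554/265, d=(M2−M1)/(6·2)=118/159, b=Δ1−h1·(2M1+M2)/6=-1421/795
seg 2: a=-5, c=M2/2=626/265, d=(M3−M2)/(6·2)=-3149/6360, b=Δ2−h2·(2M2+M3)/6=-989/795
seg 3: a=-2, c=M3/2=-129/212, d=(M4−M3)/(6·2)=721/6360, b=Δ3−h3·(2M3+M4)/6=3599/1590
seg 4: a=1, c=M4/2=19/265, d=(M5−M4)/(6·3)=-19/2385, b=Δ4−h4·(2M4+M5)/6=946/795
t_q=1/2 → seg 0, τ=1/2; S=-1+1903/795·τ+0·τ²+-277/795·τ³=65/424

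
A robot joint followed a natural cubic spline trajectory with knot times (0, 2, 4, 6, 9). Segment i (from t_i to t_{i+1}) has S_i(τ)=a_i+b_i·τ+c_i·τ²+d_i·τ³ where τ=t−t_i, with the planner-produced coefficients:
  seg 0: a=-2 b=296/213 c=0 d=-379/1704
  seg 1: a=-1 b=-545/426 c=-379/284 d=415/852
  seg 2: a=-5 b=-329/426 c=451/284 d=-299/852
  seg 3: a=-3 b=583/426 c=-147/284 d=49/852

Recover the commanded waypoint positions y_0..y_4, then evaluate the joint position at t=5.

y_0=-2 y_1=-1 y_2=-5 y_3=-3 y_4=-2
S(5) = -322/71

y_0 = S_0(0) = a_0 = -2
y_1 = S_1(0) = a_1 = -1
y_2 = S_2(0) = a_2 = -5
y_3 = S_3(0) = a_3 = -3
y_4 = S_3(3) = -2
t_q=5 is in segment 2 (τ=1); S_2(τ)=-322/71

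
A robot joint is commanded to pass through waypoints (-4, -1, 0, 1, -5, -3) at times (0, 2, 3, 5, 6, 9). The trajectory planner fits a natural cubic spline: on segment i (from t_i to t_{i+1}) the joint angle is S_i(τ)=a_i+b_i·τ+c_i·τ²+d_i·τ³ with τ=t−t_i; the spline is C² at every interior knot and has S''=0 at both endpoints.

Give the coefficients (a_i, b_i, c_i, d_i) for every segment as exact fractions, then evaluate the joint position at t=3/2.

  seg 0: a=-4 b=15703/8718 c=0 d=-1313/17436
  seg 1: a=-1 b=7825/8718 c=-1313/2906 d=2416/4359
  seg 2: a=0 b=14443/8718 c=3519/2906 d=-15599/17436
  seg 3: a=1 b=-36923/8718 c=-6040/1453 d=20855/8718
  seg 4: a=-5 b=-23419/4359 c=8775/2906 d=-975/2906
S(3/2) = -72177/46496

Δ: Δ0=3/2, Δ1=1, Δ2=1/2, Δ3=-6, Δ4=2/3
row 1: diag=6, rhs=-3; c'=1/6, d'=-1/2
row 2: denom=6−1·1/6=35/6; d'=(-3−1·-1/2)/(35/6)=-3/7
row 3: denom=6−2·12/35=186/35; d'=(-39−2·-3/7)/(186/35)=-445/62
row 4: denom=8−1·35/186=1453/186; d'=(40−1·-445/62)/(1453/186)=8775/1453
back: M4=8775/1453
back: M3=-445/62−35/186·8775/1453=-12080/1453
back: M2=-3/7−12/35·-12080/1453=3519/1453
back: M1=-1/2−1/6·3519/1453=-1313/1453
M: M0=0, M1=-1313/1453, M2=3519/1453, M3=-12080/1453, M4=8775/1453, M5=0
seg 0: a=-4, c=M0/2=0, d=(M1−M0)/(6·2)=-1313/17436, b=Δ0−h0·(2M0+M1)/6=15703/8718
seg 1: a=-1, c=M1/2=-1313/2906, d=(M2−M1)/(6·1)=2416/4359, b=Δ1−h1·(2M1+M2)/6=7825/8718
seg 2: a=0, c=M2/2=3519/2906, d=(M3−M2)/(6·2)=-15599/17436, b=Δ2−h2·(2M2+M3)/6=14443/8718
seg 3: a=1, c=M3/2=-6040/1453, d=(M4−M3)/(6·1)=20855/8718, b=Δ3−h3·(2M3+M4)/6=-36923/8718
seg 4: a=-5, c=M4/2=8775/2906, d=(M5−M4)/(6·3)=-975/2906, b=Δ4−h4·(2M4+M5)/6=-23419/4359
t_q=3/2 → seg 0, τ=3/2; S=-4+15703/8718·τ+0·τ²+-1313/17436·τ³=-72177/46496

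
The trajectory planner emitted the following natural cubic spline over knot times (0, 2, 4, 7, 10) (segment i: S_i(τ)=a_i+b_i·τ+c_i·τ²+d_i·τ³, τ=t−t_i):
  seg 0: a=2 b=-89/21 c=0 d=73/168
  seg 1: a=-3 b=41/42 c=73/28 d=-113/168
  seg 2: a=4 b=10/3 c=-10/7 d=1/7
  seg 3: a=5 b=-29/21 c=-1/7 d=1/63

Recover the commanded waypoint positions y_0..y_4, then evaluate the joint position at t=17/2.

y_0 = S_0(0) = a_0 = 2
y_1 = S_1(0) = a_1 = -3
y_2 = S_2(0) = a_2 = 4
y_3 = S_3(0) = a_3 = 5
y_4 = S_3(3) = 0
t_q=17/2 is in segment 3 (τ=3/2); S_3(τ)=149/56

y_0=2 y_1=-3 y_2=4 y_3=5 y_4=0
S(17/2) = 149/56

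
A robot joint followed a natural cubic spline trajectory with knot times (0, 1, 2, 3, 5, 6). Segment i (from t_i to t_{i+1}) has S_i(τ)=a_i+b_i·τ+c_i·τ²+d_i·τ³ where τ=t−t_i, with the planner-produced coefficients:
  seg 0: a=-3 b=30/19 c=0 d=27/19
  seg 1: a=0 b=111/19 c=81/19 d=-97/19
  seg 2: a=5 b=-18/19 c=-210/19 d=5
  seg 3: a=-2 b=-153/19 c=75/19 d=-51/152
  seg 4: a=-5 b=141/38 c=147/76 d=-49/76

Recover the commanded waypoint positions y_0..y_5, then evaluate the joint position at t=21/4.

y_0=-3 y_1=0 y_2=5 y_3=-2 y_4=-5 y_5=0
S(21/4) = -19269/4864

y_0 = S_0(0) = a_0 = -3
y_1 = S_1(0) = a_1 = 0
y_2 = S_2(0) = a_2 = 5
y_3 = S_3(0) = a_3 = -2
y_4 = S_4(0) = a_4 = -5
y_5 = S_4(1) = 0
t_q=21/4 is in segment 4 (τ=1/4); S_4(τ)=-19269/4864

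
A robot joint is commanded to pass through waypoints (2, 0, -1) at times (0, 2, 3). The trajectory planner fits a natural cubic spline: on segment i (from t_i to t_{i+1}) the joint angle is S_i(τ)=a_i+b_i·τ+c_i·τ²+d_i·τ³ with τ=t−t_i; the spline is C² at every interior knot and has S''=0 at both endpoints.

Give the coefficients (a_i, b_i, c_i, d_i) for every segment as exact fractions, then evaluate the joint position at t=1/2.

Δ: Δ0=-1, Δ1=-1
row 1: diag=6, rhs=0; c'=1/6, d'=0
back: M1=0
M: M0=0, M1=0, M2=0
seg 0: a=2, c=M0/2=0, d=(M1−M0)/(6·2)=0, b=Δ0−h0·(2M0+M1)/6=-1
seg 1: a=0, c=M1/2=0, d=(M2−M1)/(6·1)=0, b=Δ1−h1·(2M1+M2)/6=-1
t_q=1/2 → seg 0, τ=1/2; S=2+-1·τ+0·τ²+0·τ³=3/2

  seg 0: a=2 b=-1 c=0 d=0
  seg 1: a=0 b=-1 c=0 d=0
S(1/2) = 3/2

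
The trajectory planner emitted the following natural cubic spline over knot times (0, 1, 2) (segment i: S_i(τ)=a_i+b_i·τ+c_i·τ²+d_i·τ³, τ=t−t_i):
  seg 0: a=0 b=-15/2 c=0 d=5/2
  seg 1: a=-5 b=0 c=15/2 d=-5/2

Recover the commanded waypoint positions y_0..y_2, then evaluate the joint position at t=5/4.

y_0=0 y_1=-5 y_2=0
S(5/4) = -585/128

y_0 = S_0(0) = a_0 = 0
y_1 = S_1(0) = a_1 = -5
y_2 = S_1(1) = 0
t_q=5/4 is in segment 1 (τ=1/4); S_1(τ)=-585/128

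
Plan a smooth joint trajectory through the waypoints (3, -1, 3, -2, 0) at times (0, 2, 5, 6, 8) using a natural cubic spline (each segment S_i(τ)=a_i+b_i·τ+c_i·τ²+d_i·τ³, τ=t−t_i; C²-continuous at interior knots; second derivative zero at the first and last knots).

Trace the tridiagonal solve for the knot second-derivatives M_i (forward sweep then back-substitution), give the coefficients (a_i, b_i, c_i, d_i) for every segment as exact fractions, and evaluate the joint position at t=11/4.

  seg 0: a=3 b=-1057/312 c=0 d=433/1248
  seg 1: a=-1 b=121/156 c=433/208 d=-91/144
  seg 2: a=3 b=-2369/624 c=-375/104 d=1499/624
  seg 3: a=-2 b=-593/156 c=749/208 d=-749/1248
S(11/4) = 6471/13312

Δ: Δ0=-2, Δ1=4/3, Δ2=-5, Δ3=1
row 1: diag=10, rhs=20; c'=3/10, d'=2
row 2: denom=8−3·3/10=71/10; d'=(-38−3·2)/(71/10)=-440/71
row 3: denom=6−1·10/71=416/71; d'=(36−1·-440/71)/(416/71)=749/104
back: M3=749/104
back: M2=-440/71−10/71·749/104=-375/52
back: M1=2−3/10·-375/52=433/104
M: M0=0, M1=433/104, M2=-375/52, M3=749/104, M4=0
seg 0: a=3, c=M0/2=0, d=(M1−M0)/(6·2)=433/1248, b=Δ0−h0·(2M0+M1)/6=-1057/312
seg 1: a=-1, c=M1/2=433/208, d=(M2−M1)/(6·3)=-91/144, b=Δ1−h1·(2M1+M2)/6=121/156
seg 2: a=3, c=M2/2=-375/104, d=(M3−M2)/(6·1)=1499/624, b=Δ2−h2·(2M2+M3)/6=-2369/624
seg 3: a=-2, c=M3/2=749/208, d=(M4−M3)/(6·2)=-749/1248, b=Δ3−h3·(2M3+M4)/6=-593/156
t_q=11/4 → seg 1, τ=3/4; S=-1+121/156·τ+433/208·τ²+-91/144·τ³=6471/13312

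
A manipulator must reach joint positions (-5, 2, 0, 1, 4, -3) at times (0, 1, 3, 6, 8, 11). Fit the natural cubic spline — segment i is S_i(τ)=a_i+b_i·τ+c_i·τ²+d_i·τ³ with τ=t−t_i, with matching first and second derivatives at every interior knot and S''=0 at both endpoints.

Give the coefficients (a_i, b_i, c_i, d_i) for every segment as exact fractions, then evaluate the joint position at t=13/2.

  seg 0: a=-5 b=10238/1209 c=0 d=-1775/1209
  seg 1: a=2 b=4913/1209 c=-1775/403 d=1132/1209
  seg 2: a=0 b=-2803/1209 c=489/403 d=-1195/10881
  seg 3: a=1 b=2414/1209 c=272/1209 d=-763/3224
  seg 4: a=4 b=137/2418 c=-5779/4836 d=5779/43524
S(13/2) = 52229/25792

Δ: Δ0=7, Δ1=-1, Δ2=1/3, Δ3=3/2, Δ4=-7/3
row 1: diag=6, rhs=-48; c'=1/3, d'=-8
row 2: denom=10−2·1/3=28/3; d'=(8−2·-8)/(28/3)=18/7
row 3: denom=10−3·9/28=253/28; d'=(7−3·18/7)/(253/28)=-20/253
row 4: denom=10−2·56/253=2418/253; d'=(-23−2·-20/253)/(2418/253)=-5779/2418
back: M4=-5779/2418
back: M3=-20/253−56/253·-5779/2418=544/1209
back: M2=18/7−9/28·544/1209=978/403
back: M1=-8−1/3·978/403=-3550/403
M: M0=0, M1=-3550/403, M2=978/403, M3=544/1209, M4=-5779/2418, M5=0
seg 0: a=-5, c=M0/2=0, d=(M1−M0)/(6·1)=-1775/1209, b=Δ0−h0·(2M0+M1)/6=10238/1209
seg 1: a=2, c=M1/2=-1775/403, d=(M2−M1)/(6·2)=1132/1209, b=Δ1−h1·(2M1+M2)/6=4913/1209
seg 2: a=0, c=M2/2=489/403, d=(M3−M2)/(6·3)=-1195/10881, b=Δ2−h2·(2M2+M3)/6=-2803/1209
seg 3: a=1, c=M3/2=272/1209, d=(M4−M3)/(6·2)=-763/3224, b=Δ3−h3·(2M3+M4)/6=2414/1209
seg 4: a=4, c=M4/2=-5779/4836, d=(M5−M4)/(6·3)=5779/43524, b=Δ4−h4·(2M4+M5)/6=137/2418
t_q=13/2 → seg 3, τ=1/2; S=1+2414/1209·τ+272/1209·τ²+-763/3224·τ³=52229/25792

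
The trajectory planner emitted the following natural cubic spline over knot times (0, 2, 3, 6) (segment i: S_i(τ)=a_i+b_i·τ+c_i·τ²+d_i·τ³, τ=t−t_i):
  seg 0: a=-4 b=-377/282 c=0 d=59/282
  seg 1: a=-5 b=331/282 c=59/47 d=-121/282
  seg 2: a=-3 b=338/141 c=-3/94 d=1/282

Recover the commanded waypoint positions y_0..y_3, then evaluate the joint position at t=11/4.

y_0=-4 y_1=-5 y_2=-3 y_3=4
S(11/4) = -21625/6016

y_0 = S_0(0) = a_0 = -4
y_1 = S_1(0) = a_1 = -5
y_2 = S_2(0) = a_2 = -3
y_3 = S_2(3) = 4
t_q=11/4 is in segment 1 (τ=3/4); S_1(τ)=-21625/6016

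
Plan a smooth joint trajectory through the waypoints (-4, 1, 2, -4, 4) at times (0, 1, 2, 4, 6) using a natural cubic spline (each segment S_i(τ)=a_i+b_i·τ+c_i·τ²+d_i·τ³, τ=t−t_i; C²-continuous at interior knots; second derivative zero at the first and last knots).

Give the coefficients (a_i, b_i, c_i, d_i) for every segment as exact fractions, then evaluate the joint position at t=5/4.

  seg 0: a=-4 b=485/84 c=0 d=-65/84
  seg 1: a=1 b=145/42 c=-65/28 d=-11/84
  seg 2: a=2 b=-19/12 c=-19/7 d=337/336
  seg 3: a=-4 b=-17/42 c=185/56 d=-185/336
S(5/4) = 3075/1792

Δ: Δ0=5, Δ1=1, Δ2=-3, Δ3=4
row 1: diag=4, rhs=-24; c'=1/4, d'=-6
row 2: denom=6−1·1/4=23/4; d'=(-24−1·-6)/(23/4)=-72/23
row 3: denom=8−2·8/23=168/23; d'=(42−2·-72/23)/(168/23)=185/28
back: M3=185/28
back: M2=-72/23−8/23·185/28=-38/7
back: M1=-6−1/4·-38/7=-65/14
M: M0=0, M1=-65/14, M2=-38/7, M3=185/28, M4=0
seg 0: a=-4, c=M0/2=0, d=(M1−M0)/(6·1)=-65/84, b=Δ0−h0·(2M0+M1)/6=485/84
seg 1: a=1, c=M1/2=-65/28, d=(M2−M1)/(6·1)=-11/84, b=Δ1−h1·(2M1+M2)/6=145/42
seg 2: a=2, c=M2/2=-19/7, d=(M3−M2)/(6·2)=337/336, b=Δ2−h2·(2M2+M3)/6=-19/12
seg 3: a=-4, c=M3/2=185/56, d=(M4−M3)/(6·2)=-185/336, b=Δ3−h3·(2M3+M4)/6=-17/42
t_q=5/4 → seg 1, τ=1/4; S=1+145/42·τ+-65/28·τ²+-11/84·τ³=3075/1792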